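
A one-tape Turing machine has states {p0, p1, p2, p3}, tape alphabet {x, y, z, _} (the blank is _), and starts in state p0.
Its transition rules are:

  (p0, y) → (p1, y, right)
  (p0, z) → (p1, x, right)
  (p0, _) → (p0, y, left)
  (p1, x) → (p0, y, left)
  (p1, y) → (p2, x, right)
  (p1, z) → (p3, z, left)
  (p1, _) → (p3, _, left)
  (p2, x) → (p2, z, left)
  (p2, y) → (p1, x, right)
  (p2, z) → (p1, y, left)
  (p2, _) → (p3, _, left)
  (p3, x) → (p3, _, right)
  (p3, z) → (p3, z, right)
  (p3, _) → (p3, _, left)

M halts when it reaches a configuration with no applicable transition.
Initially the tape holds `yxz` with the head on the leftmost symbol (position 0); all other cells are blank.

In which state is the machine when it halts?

p3

p0 | [y]xz_   read y → write y, move right, go to p1
p1 | y[x]z_   read x → write y, move left, go to p0
p0 | [y]yz_   read y → write y, move right, go to p1
p1 | y[y]z_   read y → write x, move right, go to p2
p2 | yx[z]_   read z → write y, move left, go to p1
p1 | y[x]y_   read x → write y, move left, go to p0
p0 | [y]yy_   read y → write y, move right, go to p1
p1 | y[y]y_   read y → write x, move right, go to p2
p2 | yx[y]_   read y → write x, move right, go to p1
p1 | yxx[_]   read _ → write _, move left, go to p3
p3 | yx[x]_   read x → write _, move right, go to p3
p3 | yx_[_]   read _ → write _, move left, go to p3
p3 | yx[_]_   read _ → write _, move left, go to p3
p3 | y[x]__   read x → write _, move right, go to p3
p3 | y_[_]_   read _ → write _, move left, go to p3
p3 | y[_]__   read _ → write _, move left, go to p3
p3 | [y]___
No transition is defined for (p3, y); M halts in state p3.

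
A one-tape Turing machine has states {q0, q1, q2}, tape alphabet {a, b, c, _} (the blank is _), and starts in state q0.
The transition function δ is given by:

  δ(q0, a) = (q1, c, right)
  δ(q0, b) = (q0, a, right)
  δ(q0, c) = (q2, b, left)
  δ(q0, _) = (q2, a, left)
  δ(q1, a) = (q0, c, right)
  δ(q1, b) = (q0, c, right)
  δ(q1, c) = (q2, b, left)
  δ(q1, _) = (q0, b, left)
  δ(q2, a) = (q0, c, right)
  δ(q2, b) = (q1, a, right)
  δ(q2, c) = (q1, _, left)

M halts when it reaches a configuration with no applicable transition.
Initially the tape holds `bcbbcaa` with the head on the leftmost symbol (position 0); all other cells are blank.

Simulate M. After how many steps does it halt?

33

q0 | _[b]cbbcaa__   read b → write a, move right, go to q0
q0 | _a[c]bbcaa__   read c → write b, move left, go to q2
q2 | _[a]bbbcaa__   read a → write c, move right, go to q0
q0 | _c[b]bbcaa__   read b → write a, move right, go to q0
q0 | _ca[b]bcaa__   read b → write a, move right, go to q0
q0 | _caa[b]caa__   read b → write a, move right, go to q0
q0 | _caaa[c]aa__   read c → write b, move left, go to q2
q2 | _caa[a]baa__   read a → write c, move right, go to q0
q0 | _caac[b]aa__   read b → write a, move right, go to q0
q0 | _caaca[a]a__   read a → write c, move right, go to q1
q1 | _caacac[a]__   read a → write c, move right, go to q0
q0 | _caacacc[_]_   read _ → write a, move left, go to q2
q2 | _caacac[c]a_   read c → write _, move left, go to q1
q1 | _caaca[c]_a_   read c → write b, move left, go to q2
q2 | _caac[a]b_a_   read a → write c, move right, go to q0
q0 | _caacc[b]_a_   read b → write a, move right, go to q0
q0 | _caacca[_]a_   read _ → write a, move left, go to q2
q2 | _caacc[a]aa_   read a → write c, move right, go to q0
q0 | _caaccc[a]a_   read a → write c, move right, go to q1
q1 | _caacccc[a]_   read a → write c, move right, go to q0
q0 | _caaccccc[_]   read _ → write a, move left, go to q2
q2 | _caacccc[c]a   read c → write _, move left, go to q1
q1 | _caaccc[c]_a   read c → write b, move left, go to q2
q2 | _caacc[c]b_a   read c → write _, move left, go to q1
q1 | _caac[c]_b_a   read c → write b, move left, go to q2
q2 | _caa[c]b_b_a   read c → write _, move left, go to q1
q1 | _ca[a]_b_b_a   read a → write c, move right, go to q0
q0 | _cac[_]b_b_a   read _ → write a, move left, go to q2
q2 | _ca[c]ab_b_a   read c → write _, move left, go to q1
q1 | _c[a]_ab_b_a   read a → write c, move right, go to q0
q0 | _cc[_]ab_b_a   read _ → write a, move left, go to q2
q2 | _c[c]aab_b_a   read c → write _, move left, go to q1
q1 | _[c]_aab_b_a   read c → write b, move left, go to q2
q2 | [_]b_aab_b_a
M halts after 33 transitions.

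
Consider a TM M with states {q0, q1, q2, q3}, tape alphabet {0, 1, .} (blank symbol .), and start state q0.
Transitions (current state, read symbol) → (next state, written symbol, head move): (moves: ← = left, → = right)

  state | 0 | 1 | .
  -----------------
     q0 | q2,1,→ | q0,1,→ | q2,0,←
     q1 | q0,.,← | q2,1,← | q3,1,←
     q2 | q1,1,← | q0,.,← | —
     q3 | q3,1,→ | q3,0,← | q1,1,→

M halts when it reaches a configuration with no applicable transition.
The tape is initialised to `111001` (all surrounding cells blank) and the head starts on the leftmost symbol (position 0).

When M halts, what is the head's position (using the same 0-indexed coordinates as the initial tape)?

-2

q0 | ..[1]11001   read 1 → write 1, move →, go to q0
q0 | ..1[1]1001   read 1 → write 1, move →, go to q0
q0 | ..11[1]001   read 1 → write 1, move →, go to q0
q0 | ..111[0]01   read 0 → write 1, move →, go to q2
q2 | ..1111[0]1   read 0 → write 1, move ←, go to q1
q1 | ..111[1]11   read 1 → write 1, move ←, go to q2
q2 | ..11[1]111   read 1 → write ., move ←, go to q0
q0 | ..1[1].111   read 1 → write 1, move →, go to q0
q0 | ..11[.]111   read . → write 0, move ←, go to q2
q2 | ..1[1]0111   read 1 → write ., move ←, go to q0
q0 | ..[1].0111   read 1 → write 1, move →, go to q0
q0 | ..1[.]0111   read . → write 0, move ←, go to q2
q2 | ..[1]00111   read 1 → write ., move ←, go to q0
q0 | .[.].00111   read . → write 0, move ←, go to q2
q2 | [.]0.00111
At halt the head is at cell -2.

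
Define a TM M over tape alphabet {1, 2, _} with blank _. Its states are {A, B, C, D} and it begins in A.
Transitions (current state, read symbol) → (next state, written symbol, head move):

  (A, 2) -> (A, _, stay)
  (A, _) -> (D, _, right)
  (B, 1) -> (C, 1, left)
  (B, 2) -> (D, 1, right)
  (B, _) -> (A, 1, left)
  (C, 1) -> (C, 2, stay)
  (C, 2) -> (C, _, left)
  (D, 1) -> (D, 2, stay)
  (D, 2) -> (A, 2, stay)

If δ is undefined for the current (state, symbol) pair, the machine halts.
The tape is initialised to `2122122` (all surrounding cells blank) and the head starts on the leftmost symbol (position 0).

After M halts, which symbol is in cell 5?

state=A head=0 tape=[2]122122_   (A,2)→(A,_,stay)
state=A head=0 tape=[_]122122_   (A,_)→(D,_,right)
state=D head=1 tape=_[1]22122_   (D,1)→(D,2,stay)
state=D head=1 tape=_[2]22122_   (D,2)→(A,2,stay)
state=A head=1 tape=_[2]22122_   (A,2)→(A,_,stay)
state=A head=1 tape=_[_]22122_   (A,_)→(D,_,right)
state=D head=2 tape=__[2]2122_   (D,2)→(A,2,stay)
state=A head=2 tape=__[2]2122_   (A,2)→(A,_,stay)
state=A head=2 tape=__[_]2122_   (A,_)→(D,_,right)
state=D head=3 tape=___[2]122_   (D,2)→(A,2,stay)
state=A head=3 tape=___[2]122_   (A,2)→(A,_,stay)
state=A head=3 tape=___[_]122_   (A,_)→(D,_,right)
state=D head=4 tape=____[1]22_   (D,1)→(D,2,stay)
state=D head=4 tape=____[2]22_   (D,2)→(A,2,stay)
state=A head=4 tape=____[2]22_   (A,2)→(A,_,stay)
state=A head=4 tape=____[_]22_   (A,_)→(D,_,right)
state=D head=5 tape=_____[2]2_   (D,2)→(A,2,stay)
state=A head=5 tape=_____[2]2_   (A,2)→(A,_,stay)
state=A head=5 tape=_____[_]2_   (A,_)→(D,_,right)
state=D head=6 tape=______[2]_   (D,2)→(A,2,stay)
state=A head=6 tape=______[2]_   (A,2)→(A,_,stay)
state=A head=6 tape=______[_]_   (A,_)→(D,_,right)
state=D head=7 tape=_______[_]
Cell 5 holds _ when M halts.

_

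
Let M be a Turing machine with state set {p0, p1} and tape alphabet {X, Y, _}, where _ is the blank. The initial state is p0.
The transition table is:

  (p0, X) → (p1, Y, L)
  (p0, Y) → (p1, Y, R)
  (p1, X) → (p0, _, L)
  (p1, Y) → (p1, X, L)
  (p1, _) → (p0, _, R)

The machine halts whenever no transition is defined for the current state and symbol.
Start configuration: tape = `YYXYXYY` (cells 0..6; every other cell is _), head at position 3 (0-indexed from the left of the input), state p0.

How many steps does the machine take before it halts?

state=p0 head=3 tape=YYX[Y]XYY_   (p0,Y)→(p1,Y,R)
state=p1 head=4 tape=YYXY[X]YY_   (p1,X)→(p0,_,L)
state=p0 head=3 tape=YYX[Y]_YY_   (p0,Y)→(p1,Y,R)
state=p1 head=4 tape=YYXY[_]YY_   (p1,_)→(p0,_,R)
state=p0 head=5 tape=YYXY_[Y]Y_   (p0,Y)→(p1,Y,R)
state=p1 head=6 tape=YYXY_Y[Y]_   (p1,Y)→(p1,X,L)
state=p1 head=5 tape=YYXY_[Y]X_   (p1,Y)→(p1,X,L)
state=p1 head=4 tape=YYXY[_]XX_   (p1,_)→(p0,_,R)
state=p0 head=5 tape=YYXY_[X]X_   (p0,X)→(p1,Y,L)
state=p1 head=4 tape=YYXY[_]YX_   (p1,_)→(p0,_,R)
state=p0 head=5 tape=YYXY_[Y]X_   (p0,Y)→(p1,Y,R)
state=p1 head=6 tape=YYXY_Y[X]_   (p1,X)→(p0,_,L)
state=p0 head=5 tape=YYXY_[Y]__   (p0,Y)→(p1,Y,R)
state=p1 head=6 tape=YYXY_Y[_]_   (p1,_)→(p0,_,R)
state=p0 head=7 tape=YYXY_Y_[_]
M halts after 14 transitions.

14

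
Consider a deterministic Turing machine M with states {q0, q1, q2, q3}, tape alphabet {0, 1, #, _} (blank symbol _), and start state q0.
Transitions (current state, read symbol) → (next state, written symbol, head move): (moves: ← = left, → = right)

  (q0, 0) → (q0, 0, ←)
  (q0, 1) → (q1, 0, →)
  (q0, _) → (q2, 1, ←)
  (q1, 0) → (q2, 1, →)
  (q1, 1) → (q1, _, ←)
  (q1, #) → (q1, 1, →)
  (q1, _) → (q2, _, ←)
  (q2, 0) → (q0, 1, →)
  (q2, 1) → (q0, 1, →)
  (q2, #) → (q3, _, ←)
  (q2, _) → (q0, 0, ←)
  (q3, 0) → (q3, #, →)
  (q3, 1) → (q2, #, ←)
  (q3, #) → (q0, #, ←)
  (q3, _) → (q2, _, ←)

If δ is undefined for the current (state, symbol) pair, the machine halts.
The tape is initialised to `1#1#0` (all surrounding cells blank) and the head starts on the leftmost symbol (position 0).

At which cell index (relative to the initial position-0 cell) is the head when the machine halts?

q0 | [1]#1#0   read 1 → write 0, move →, go to q1
q1 | 0[#]1#0   read # → write 1, move →, go to q1
q1 | 01[1]#0   read 1 → write _, move ←, go to q1
q1 | 0[1]_#0   read 1 → write _, move ←, go to q1
q1 | [0]__#0   read 0 → write 1, move →, go to q2
q2 | 1[_]_#0   read _ → write 0, move ←, go to q0
q0 | [1]0_#0   read 1 → write 0, move →, go to q1
q1 | 0[0]_#0   read 0 → write 1, move →, go to q2
q2 | 01[_]#0   read _ → write 0, move ←, go to q0
q0 | 0[1]0#0   read 1 → write 0, move →, go to q1
q1 | 00[0]#0   read 0 → write 1, move →, go to q2
q2 | 001[#]0   read # → write _, move ←, go to q3
q3 | 00[1]_0   read 1 → write #, move ←, go to q2
q2 | 0[0]#_0   read 0 → write 1, move →, go to q0
q0 | 01[#]_0
At halt the head is at cell 2.

2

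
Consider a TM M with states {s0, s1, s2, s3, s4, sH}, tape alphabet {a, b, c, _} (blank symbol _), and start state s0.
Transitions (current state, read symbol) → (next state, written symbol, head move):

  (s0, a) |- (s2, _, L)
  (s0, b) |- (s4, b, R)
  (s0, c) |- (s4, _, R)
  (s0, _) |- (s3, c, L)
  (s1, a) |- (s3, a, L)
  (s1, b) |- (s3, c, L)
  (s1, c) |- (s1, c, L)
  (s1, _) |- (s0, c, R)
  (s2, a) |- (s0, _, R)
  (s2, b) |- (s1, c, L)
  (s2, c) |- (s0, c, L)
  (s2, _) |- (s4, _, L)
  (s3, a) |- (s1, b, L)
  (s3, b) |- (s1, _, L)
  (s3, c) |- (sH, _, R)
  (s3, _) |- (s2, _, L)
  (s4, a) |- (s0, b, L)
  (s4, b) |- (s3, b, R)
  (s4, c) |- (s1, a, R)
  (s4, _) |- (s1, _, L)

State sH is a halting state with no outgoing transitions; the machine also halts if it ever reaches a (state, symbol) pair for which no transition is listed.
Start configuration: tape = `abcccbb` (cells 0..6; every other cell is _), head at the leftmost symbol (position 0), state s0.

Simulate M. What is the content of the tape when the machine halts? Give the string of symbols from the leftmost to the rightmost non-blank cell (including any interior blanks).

c__bcccbb

s0 | ___[a]bcccbb   read a → write _, move L, go to s2
s2 | __[_]_bcccbb   read _ → write _, move L, go to s4
s4 | _[_]__bcccbb   read _ → write _, move L, go to s1
s1 | [_]___bcccbb   read _ → write c, move R, go to s0
s0 | c[_]__bcccbb   read _ → write c, move L, go to s3
s3 | [c]c__bcccbb   read c → write _, move R, go to sH
sH | _[c]__bcccbb
The non-blank tape span at halt is c__bcccbb.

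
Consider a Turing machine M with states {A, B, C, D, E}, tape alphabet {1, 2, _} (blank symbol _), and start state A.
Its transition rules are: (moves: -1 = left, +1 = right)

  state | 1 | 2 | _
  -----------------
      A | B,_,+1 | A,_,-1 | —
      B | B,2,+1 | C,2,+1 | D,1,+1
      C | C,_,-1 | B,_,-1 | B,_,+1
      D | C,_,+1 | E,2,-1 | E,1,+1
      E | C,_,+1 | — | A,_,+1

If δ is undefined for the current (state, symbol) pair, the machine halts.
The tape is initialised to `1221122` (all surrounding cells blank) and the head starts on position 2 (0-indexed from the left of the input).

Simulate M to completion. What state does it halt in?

state=A head=2 tape=12[2]1122   (A,2)→(A,_,-1)
state=A head=1 tape=1[2]_1122   (A,2)→(A,_,-1)
state=A head=0 tape=[1]__1122   (A,1)→(B,_,+1)
state=B head=1 tape=_[_]_1122   (B,_)→(D,1,+1)
state=D head=2 tape=_1[_]1122   (D,_)→(E,1,+1)
state=E head=3 tape=_11[1]122   (E,1)→(C,_,+1)
state=C head=4 tape=_11_[1]22   (C,1)→(C,_,-1)
state=C head=3 tape=_11[_]_22   (C,_)→(B,_,+1)
state=B head=4 tape=_11_[_]22   (B,_)→(D,1,+1)
state=D head=5 tape=_11_1[2]2   (D,2)→(E,2,-1)
state=E head=4 tape=_11_[1]22   (E,1)→(C,_,+1)
state=C head=5 tape=_11__[2]2   (C,2)→(B,_,-1)
state=B head=4 tape=_11_[_]_2   (B,_)→(D,1,+1)
state=D head=5 tape=_11_1[_]2   (D,_)→(E,1,+1)
state=E head=6 tape=_11_11[2]
No transition is defined for (E, 2); M halts in state E.

E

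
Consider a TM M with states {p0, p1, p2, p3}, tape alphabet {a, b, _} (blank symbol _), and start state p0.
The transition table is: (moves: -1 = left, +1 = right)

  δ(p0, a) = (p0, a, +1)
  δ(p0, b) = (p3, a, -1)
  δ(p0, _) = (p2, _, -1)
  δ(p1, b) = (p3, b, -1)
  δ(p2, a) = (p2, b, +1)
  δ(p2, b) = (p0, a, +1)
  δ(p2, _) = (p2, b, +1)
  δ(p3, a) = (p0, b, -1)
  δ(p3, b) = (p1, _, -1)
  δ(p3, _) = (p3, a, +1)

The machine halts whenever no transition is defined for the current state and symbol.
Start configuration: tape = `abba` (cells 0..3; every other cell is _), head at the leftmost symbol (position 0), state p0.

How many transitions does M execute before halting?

15

p0 | ___[a]bba   read a → write a, move +1, go to p0
p0 | ___a[b]ba   read b → write a, move -1, go to p3
p3 | ___[a]aba   read a → write b, move -1, go to p0
p0 | __[_]baba   read _ → write _, move -1, go to p2
p2 | _[_]_baba   read _ → write b, move +1, go to p2
p2 | _b[_]baba   read _ → write b, move +1, go to p2
p2 | _bb[b]aba   read b → write a, move +1, go to p0
p0 | _bba[a]ba   read a → write a, move +1, go to p0
p0 | _bbaa[b]a   read b → write a, move -1, go to p3
p3 | _bba[a]aa   read a → write b, move -1, go to p0
p0 | _bb[a]baa   read a → write a, move +1, go to p0
p0 | _bba[b]aa   read b → write a, move -1, go to p3
p3 | _bb[a]aaa   read a → write b, move -1, go to p0
p0 | _b[b]baaa   read b → write a, move -1, go to p3
p3 | _[b]abaaa   read b → write _, move -1, go to p1
p1 | [_]_abaaa
M halts after 15 transitions.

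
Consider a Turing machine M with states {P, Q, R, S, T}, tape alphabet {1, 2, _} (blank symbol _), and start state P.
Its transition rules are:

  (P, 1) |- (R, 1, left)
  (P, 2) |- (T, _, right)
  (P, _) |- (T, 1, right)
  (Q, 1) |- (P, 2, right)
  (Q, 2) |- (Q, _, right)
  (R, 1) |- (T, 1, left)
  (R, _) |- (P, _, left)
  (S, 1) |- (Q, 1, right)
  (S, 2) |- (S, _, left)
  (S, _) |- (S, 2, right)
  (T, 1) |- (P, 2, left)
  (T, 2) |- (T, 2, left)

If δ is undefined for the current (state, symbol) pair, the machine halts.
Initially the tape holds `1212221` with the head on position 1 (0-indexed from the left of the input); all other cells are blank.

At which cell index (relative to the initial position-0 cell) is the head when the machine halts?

-1

P | __1[2]12221   read 2 → write _, move right, go to T
T | __1_[1]2221   read 1 → write 2, move left, go to P
P | __1[_]22221   read _ → write 1, move right, go to T
T | __11[2]2221   read 2 → write 2, move left, go to T
T | __1[1]22221   read 1 → write 2, move left, go to P
P | __[1]222221   read 1 → write 1, move left, go to R
R | _[_]1222221   read _ → write _, move left, go to P
P | [_]_1222221   read _ → write 1, move right, go to T
T | 1[_]1222221
At halt the head is at cell -1.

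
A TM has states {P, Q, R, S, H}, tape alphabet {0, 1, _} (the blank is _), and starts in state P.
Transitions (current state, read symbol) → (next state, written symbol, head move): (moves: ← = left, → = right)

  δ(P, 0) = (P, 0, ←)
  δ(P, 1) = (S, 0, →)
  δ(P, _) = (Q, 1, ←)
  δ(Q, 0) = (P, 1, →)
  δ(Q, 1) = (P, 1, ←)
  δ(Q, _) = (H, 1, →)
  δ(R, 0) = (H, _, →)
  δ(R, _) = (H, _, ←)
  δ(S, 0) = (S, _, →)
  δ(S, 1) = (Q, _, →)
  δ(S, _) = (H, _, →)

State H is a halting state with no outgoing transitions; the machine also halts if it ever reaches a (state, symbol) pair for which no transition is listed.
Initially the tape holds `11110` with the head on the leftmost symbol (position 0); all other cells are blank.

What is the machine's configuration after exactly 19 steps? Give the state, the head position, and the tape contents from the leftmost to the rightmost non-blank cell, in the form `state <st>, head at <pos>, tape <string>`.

state Q, head at 5, tape 1110_1

state=P head=0 tape=[1]1110_   (P,1)→(S,0,→)
state=S head=1 tape=0[1]110_   (S,1)→(Q,_,→)
state=Q head=2 tape=0_[1]10_   (Q,1)→(P,1,←)
state=P head=1 tape=0[_]110_   (P,_)→(Q,1,←)
state=Q head=0 tape=[0]1110_   (Q,0)→(P,1,→)
state=P head=1 tape=1[1]110_   (P,1)→(S,0,→)
state=S head=2 tape=10[1]10_   (S,1)→(Q,_,→)
state=Q head=3 tape=10_[1]0_   (Q,1)→(P,1,←)
state=P head=2 tape=10[_]10_   (P,_)→(Q,1,←)
state=Q head=1 tape=1[0]110_   (Q,0)→(P,1,→)
state=P head=2 tape=11[1]10_   (P,1)→(S,0,→)
state=S head=3 tape=110[1]0_   (S,1)→(Q,_,→)
state=Q head=4 tape=110_[0]_   (Q,0)→(P,1,→)
state=P head=5 tape=110_1[_]   (P,_)→(Q,1,←)
state=Q head=4 tape=110_[1]1   (Q,1)→(P,1,←)
state=P head=3 tape=110[_]11   (P,_)→(Q,1,←)
state=Q head=2 tape=11[0]111   (Q,0)→(P,1,→)
state=P head=3 tape=111[1]11   (P,1)→(S,0,→)
state=S head=4 tape=1110[1]1   (S,1)→(Q,_,→)
state=Q head=5 tape=1110_[1]
After 19 steps: state Q, head at 5, tape 1110_1.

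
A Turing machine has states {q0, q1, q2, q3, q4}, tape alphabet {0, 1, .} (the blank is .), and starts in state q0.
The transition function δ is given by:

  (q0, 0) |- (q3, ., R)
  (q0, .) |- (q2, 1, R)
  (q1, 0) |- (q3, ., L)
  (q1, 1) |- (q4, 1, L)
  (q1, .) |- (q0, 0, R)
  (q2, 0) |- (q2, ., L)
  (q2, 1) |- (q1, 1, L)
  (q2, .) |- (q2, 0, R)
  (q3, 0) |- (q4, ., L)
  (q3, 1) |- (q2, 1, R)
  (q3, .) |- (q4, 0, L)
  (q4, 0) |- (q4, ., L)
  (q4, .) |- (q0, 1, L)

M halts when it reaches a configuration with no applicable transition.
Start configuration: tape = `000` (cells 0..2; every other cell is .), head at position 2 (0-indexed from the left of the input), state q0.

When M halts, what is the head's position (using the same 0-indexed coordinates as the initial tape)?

2

q0 | 00[0].   read 0 → write ., move R, go to q3
q3 | 00.[.]   read . → write 0, move L, go to q4
q4 | 00[.]0   read . → write 1, move L, go to q0
q0 | 0[0]10   read 0 → write ., move R, go to q3
q3 | 0.[1]0   read 1 → write 1, move R, go to q2
q2 | 0.1[0]   read 0 → write ., move L, go to q2
q2 | 0.[1].   read 1 → write 1, move L, go to q1
q1 | 0[.]1.   read . → write 0, move R, go to q0
q0 | 00[1].
At halt the head is at cell 2.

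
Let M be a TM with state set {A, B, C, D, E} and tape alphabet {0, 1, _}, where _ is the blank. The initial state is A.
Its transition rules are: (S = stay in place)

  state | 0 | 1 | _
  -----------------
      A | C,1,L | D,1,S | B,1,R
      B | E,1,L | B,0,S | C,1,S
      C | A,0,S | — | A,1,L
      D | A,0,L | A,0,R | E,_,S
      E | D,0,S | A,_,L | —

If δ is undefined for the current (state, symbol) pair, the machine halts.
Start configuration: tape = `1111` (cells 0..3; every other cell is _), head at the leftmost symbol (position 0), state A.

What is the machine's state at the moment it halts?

A | [1]111__   read 1 → write 1, move S, go to D
D | [1]111__   read 1 → write 0, move R, go to A
A | 0[1]11__   read 1 → write 1, move S, go to D
D | 0[1]11__   read 1 → write 0, move R, go to A
A | 00[1]1__   read 1 → write 1, move S, go to D
D | 00[1]1__   read 1 → write 0, move R, go to A
A | 000[1]__   read 1 → write 1, move S, go to D
D | 000[1]__   read 1 → write 0, move R, go to A
A | 0000[_]_   read _ → write 1, move R, go to B
B | 00001[_]   read _ → write 1, move S, go to C
C | 00001[1]
No transition is defined for (C, 1); M halts in state C.

C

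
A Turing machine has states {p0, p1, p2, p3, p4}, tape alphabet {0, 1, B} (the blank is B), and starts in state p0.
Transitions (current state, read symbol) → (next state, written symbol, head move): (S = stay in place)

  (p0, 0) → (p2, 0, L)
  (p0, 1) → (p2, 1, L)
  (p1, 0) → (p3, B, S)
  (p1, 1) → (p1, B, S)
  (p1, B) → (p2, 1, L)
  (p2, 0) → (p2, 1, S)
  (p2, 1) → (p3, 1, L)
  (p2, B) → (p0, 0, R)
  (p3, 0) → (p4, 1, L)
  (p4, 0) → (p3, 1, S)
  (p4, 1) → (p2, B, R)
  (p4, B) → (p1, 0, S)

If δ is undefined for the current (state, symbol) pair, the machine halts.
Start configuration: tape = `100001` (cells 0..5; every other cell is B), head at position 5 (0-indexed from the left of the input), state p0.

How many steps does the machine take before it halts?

state=p0 head=5 tape=10000[1]   (p0,1)→(p2,1,L)
state=p2 head=4 tape=1000[0]1   (p2,0)→(p2,1,S)
state=p2 head=4 tape=1000[1]1   (p2,1)→(p3,1,L)
state=p3 head=3 tape=100[0]11   (p3,0)→(p4,1,L)
state=p4 head=2 tape=10[0]111   (p4,0)→(p3,1,S)
state=p3 head=2 tape=10[1]111
M halts after 5 transitions.

5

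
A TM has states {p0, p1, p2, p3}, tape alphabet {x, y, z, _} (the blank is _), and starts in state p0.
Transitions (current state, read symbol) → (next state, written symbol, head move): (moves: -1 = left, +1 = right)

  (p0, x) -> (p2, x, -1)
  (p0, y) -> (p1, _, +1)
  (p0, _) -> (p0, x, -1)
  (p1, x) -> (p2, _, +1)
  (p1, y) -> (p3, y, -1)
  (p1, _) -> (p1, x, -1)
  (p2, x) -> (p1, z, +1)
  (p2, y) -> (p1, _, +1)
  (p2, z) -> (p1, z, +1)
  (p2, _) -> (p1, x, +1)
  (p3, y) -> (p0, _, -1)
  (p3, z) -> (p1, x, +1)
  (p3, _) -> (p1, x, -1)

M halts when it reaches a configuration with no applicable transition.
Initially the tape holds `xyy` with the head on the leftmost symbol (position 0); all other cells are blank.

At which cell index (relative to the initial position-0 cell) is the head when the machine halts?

0

p0 | _[x]yy_   read x → write x, move -1, go to p2
p2 | [_]xyy_   read _ → write x, move +1, go to p1
p1 | x[x]yy_   read x → write _, move +1, go to p2
p2 | x_[y]y_   read y → write _, move +1, go to p1
p1 | x__[y]_   read y → write y, move -1, go to p3
p3 | x_[_]y_   read _ → write x, move -1, go to p1
p1 | x[_]xy_   read _ → write x, move -1, go to p1
p1 | [x]xxy_   read x → write _, move +1, go to p2
p2 | _[x]xy_   read x → write z, move +1, go to p1
p1 | _z[x]y_   read x → write _, move +1, go to p2
p2 | _z_[y]_   read y → write _, move +1, go to p1
p1 | _z__[_]   read _ → write x, move -1, go to p1
p1 | _z_[_]x   read _ → write x, move -1, go to p1
p1 | _z[_]xx   read _ → write x, move -1, go to p1
p1 | _[z]xxx
At halt the head is at cell 0.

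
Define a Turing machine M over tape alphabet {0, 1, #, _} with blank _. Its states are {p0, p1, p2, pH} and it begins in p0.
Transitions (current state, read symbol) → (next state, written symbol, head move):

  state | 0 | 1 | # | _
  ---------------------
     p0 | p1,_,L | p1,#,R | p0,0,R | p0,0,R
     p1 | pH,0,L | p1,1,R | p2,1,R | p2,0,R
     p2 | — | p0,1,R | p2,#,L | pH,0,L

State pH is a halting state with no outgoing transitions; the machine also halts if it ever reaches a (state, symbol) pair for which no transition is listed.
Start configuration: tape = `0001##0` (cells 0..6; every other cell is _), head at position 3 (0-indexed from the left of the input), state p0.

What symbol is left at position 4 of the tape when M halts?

state=p0 head=3 tape=000[1]##0   (p0,1)→(p1,#,R)
state=p1 head=4 tape=000#[#]#0   (p1,#)→(p2,1,R)
state=p2 head=5 tape=000#1[#]0   (p2,#)→(p2,#,L)
state=p2 head=4 tape=000#[1]#0   (p2,1)→(p0,1,R)
state=p0 head=5 tape=000#1[#]0   (p0,#)→(p0,0,R)
state=p0 head=6 tape=000#10[0]   (p0,0)→(p1,_,L)
state=p1 head=5 tape=000#1[0]_   (p1,0)→(pH,0,L)
state=pH head=4 tape=000#[1]0_
Cell 4 holds 1 when M halts.

1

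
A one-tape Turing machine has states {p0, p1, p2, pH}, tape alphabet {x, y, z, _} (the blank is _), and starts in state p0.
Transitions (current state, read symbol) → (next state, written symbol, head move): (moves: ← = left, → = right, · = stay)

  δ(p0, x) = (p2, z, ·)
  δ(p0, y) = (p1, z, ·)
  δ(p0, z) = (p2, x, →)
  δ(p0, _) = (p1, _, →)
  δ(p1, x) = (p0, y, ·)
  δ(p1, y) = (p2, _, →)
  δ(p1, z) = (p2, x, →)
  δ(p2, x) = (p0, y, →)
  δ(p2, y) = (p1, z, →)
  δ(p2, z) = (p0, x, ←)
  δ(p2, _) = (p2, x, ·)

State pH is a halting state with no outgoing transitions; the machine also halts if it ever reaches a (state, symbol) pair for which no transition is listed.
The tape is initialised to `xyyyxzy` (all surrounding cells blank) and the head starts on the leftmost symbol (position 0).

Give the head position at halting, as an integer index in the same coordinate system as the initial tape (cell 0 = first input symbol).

9

state=p0 head=0 tape=_[x]yyyxzy___   (p0,x)→(p2,z,·)
state=p2 head=0 tape=_[z]yyyxzy___   (p2,z)→(p0,x,←)
state=p0 head=-1 tape=[_]xyyyxzy___   (p0,_)→(p1,_,→)
state=p1 head=0 tape=_[x]yyyxzy___   (p1,x)→(p0,y,·)
state=p0 head=0 tape=_[y]yyyxzy___   (p0,y)→(p1,z,·)
state=p1 head=0 tape=_[z]yyyxzy___   (p1,z)→(p2,x,→)
state=p2 head=1 tape=_x[y]yyxzy___   (p2,y)→(p1,z,→)
state=p1 head=2 tape=_xz[y]yxzy___   (p1,y)→(p2,_,→)
state=p2 head=3 tape=_xz_[y]xzy___   (p2,y)→(p1,z,→)
state=p1 head=4 tape=_xz_z[x]zy___   (p1,x)→(p0,y,·)
state=p0 head=4 tape=_xz_z[y]zy___   (p0,y)→(p1,z,·)
state=p1 head=4 tape=_xz_z[z]zy___   (p1,z)→(p2,x,→)
state=p2 head=5 tape=_xz_zx[z]y___   (p2,z)→(p0,x,←)
state=p0 head=4 tape=_xz_z[x]xy___   (p0,x)→(p2,z,·)
state=p2 head=4 tape=_xz_z[z]xy___   (p2,z)→(p0,x,←)
state=p0 head=3 tape=_xz_[z]xxy___   (p0,z)→(p2,x,→)
state=p2 head=4 tape=_xz_x[x]xy___   (p2,x)→(p0,y,→)
state=p0 head=5 tape=_xz_xy[x]y___   (p0,x)→(p2,z,·)
state=p2 head=5 tape=_xz_xy[z]y___   (p2,z)→(p0,x,←)
state=p0 head=4 tape=_xz_x[y]xy___   (p0,y)→(p1,z,·)
state=p1 head=4 tape=_xz_x[z]xy___   (p1,z)→(p2,x,→)
state=p2 head=5 tape=_xz_xx[x]y___   (p2,x)→(p0,y,→)
state=p0 head=6 tape=_xz_xxy[y]___   (p0,y)→(p1,z,·)
state=p1 head=6 tape=_xz_xxy[z]___   (p1,z)→(p2,x,→)
state=p2 head=7 tape=_xz_xxyx[_]__   (p2,_)→(p2,x,·)
state=p2 head=7 tape=_xz_xxyx[x]__   (p2,x)→(p0,y,→)
state=p0 head=8 tape=_xz_xxyxy[_]_   (p0,_)→(p1,_,→)
state=p1 head=9 tape=_xz_xxyxy_[_]
At halt the head is at cell 9.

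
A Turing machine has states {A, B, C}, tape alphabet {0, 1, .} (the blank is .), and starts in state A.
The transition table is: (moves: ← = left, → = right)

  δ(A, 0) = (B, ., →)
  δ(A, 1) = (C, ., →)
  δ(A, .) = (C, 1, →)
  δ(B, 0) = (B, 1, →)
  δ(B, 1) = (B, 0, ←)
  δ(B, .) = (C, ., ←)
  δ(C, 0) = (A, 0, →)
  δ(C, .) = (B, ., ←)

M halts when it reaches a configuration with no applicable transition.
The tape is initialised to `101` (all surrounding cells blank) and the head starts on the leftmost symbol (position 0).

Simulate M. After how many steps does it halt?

state=A head=0 tape=[1]01.   (A,1)→(C,.,→)
state=C head=1 tape=.[0]1.   (C,0)→(A,0,→)
state=A head=2 tape=.0[1].   (A,1)→(C,.,→)
state=C head=3 tape=.0.[.]   (C,.)→(B,.,←)
state=B head=2 tape=.0[.].   (B,.)→(C,.,←)
state=C head=1 tape=.[0]..   (C,0)→(A,0,→)
state=A head=2 tape=.0[.].   (A,.)→(C,1,→)
state=C head=3 tape=.01[.]   (C,.)→(B,.,←)
state=B head=2 tape=.0[1].   (B,1)→(B,0,←)
state=B head=1 tape=.[0]0.   (B,0)→(B,1,→)
state=B head=2 tape=.1[0].   (B,0)→(B,1,→)
state=B head=3 tape=.11[.]   (B,.)→(C,.,←)
state=C head=2 tape=.1[1].
M halts after 12 transitions.

12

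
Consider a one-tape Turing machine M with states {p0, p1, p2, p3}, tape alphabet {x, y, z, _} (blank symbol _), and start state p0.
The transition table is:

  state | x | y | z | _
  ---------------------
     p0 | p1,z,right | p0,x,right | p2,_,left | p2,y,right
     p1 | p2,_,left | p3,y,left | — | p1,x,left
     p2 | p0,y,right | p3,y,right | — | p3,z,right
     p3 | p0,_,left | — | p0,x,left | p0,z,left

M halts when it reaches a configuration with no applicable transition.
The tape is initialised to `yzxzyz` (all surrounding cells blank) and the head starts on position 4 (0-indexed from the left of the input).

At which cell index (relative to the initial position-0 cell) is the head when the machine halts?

p0 | yzxz[y]z__   read y → write x, move right, go to p0
p0 | yzxzx[z]__   read z → write _, move left, go to p2
p2 | yzxz[x]___   read x → write y, move right, go to p0
p0 | yzxzy[_]__   read _ → write y, move right, go to p2
p2 | yzxzyy[_]_   read _ → write z, move right, go to p3
p3 | yzxzyyz[_]   read _ → write z, move left, go to p0
p0 | yzxzyy[z]z   read z → write _, move left, go to p2
p2 | yzxzy[y]_z   read y → write y, move right, go to p3
p3 | yzxzyy[_]z   read _ → write z, move left, go to p0
p0 | yzxzy[y]zz   read y → write x, move right, go to p0
p0 | yzxzyx[z]z   read z → write _, move left, go to p2
p2 | yzxzy[x]_z   read x → write y, move right, go to p0
p0 | yzxzyy[_]z   read _ → write y, move right, go to p2
p2 | yzxzyyy[z]
At halt the head is at cell 7.

7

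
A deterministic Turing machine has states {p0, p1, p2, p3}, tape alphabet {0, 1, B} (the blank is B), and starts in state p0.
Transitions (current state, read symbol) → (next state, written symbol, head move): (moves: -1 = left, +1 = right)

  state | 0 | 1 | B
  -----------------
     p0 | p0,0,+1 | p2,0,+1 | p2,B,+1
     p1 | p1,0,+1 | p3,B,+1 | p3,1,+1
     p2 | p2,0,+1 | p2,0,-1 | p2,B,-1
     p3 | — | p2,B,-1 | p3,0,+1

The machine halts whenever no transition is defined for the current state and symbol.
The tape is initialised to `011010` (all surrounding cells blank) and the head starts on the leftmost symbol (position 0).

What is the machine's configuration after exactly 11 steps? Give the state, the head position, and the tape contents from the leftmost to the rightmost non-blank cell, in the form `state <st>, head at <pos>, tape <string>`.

state p2, head at 5, tape 000000

p0 | [0]11010B   read 0 → write 0, move +1, go to p0
p0 | 0[1]1010B   read 1 → write 0, move +1, go to p2
p2 | 00[1]010B   read 1 → write 0, move -1, go to p2
p2 | 0[0]0010B   read 0 → write 0, move +1, go to p2
p2 | 00[0]010B   read 0 → write 0, move +1, go to p2
p2 | 000[0]10B   read 0 → write 0, move +1, go to p2
p2 | 0000[1]0B   read 1 → write 0, move -1, go to p2
p2 | 000[0]00B   read 0 → write 0, move +1, go to p2
p2 | 0000[0]0B   read 0 → write 0, move +1, go to p2
p2 | 00000[0]B   read 0 → write 0, move +1, go to p2
p2 | 000000[B]   read B → write B, move -1, go to p2
p2 | 00000[0]B
After 11 steps: state p2, head at 5, tape 000000.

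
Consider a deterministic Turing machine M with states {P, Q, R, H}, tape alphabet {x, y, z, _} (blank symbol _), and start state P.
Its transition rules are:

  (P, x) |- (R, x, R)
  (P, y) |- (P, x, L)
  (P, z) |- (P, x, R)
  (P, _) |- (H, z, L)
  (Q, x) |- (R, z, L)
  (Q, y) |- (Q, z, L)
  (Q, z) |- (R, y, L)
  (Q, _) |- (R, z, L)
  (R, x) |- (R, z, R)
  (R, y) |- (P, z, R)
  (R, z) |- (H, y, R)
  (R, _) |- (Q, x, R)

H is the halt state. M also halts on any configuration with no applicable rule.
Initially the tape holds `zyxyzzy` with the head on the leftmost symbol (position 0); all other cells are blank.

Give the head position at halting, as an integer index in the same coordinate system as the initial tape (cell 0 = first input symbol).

state=P head=0 tape=[z]yxyzzy___   (P,z)→(P,x,R)
state=P head=1 tape=x[y]xyzzy___   (P,y)→(P,x,L)
state=P head=0 tape=[x]xxyzzy___   (P,x)→(R,x,R)
state=R head=1 tape=x[x]xyzzy___   (R,x)→(R,z,R)
state=R head=2 tape=xz[x]yzzy___   (R,x)→(R,z,R)
state=R head=3 tape=xzz[y]zzy___   (R,y)→(P,z,R)
state=P head=4 tape=xzzz[z]zy___   (P,z)→(P,x,R)
state=P head=5 tape=xzzzx[z]y___   (P,z)→(P,x,R)
state=P head=6 tape=xzzzxx[y]___   (P,y)→(P,x,L)
state=P head=5 tape=xzzzx[x]x___   (P,x)→(R,x,R)
state=R head=6 tape=xzzzxx[x]___   (R,x)→(R,z,R)
state=R head=7 tape=xzzzxxz[_]__   (R,_)→(Q,x,R)
state=Q head=8 tape=xzzzxxzx[_]_   (Q,_)→(R,z,L)
state=R head=7 tape=xzzzxxz[x]z_   (R,x)→(R,z,R)
state=R head=8 tape=xzzzxxzz[z]_   (R,z)→(H,y,R)
state=H head=9 tape=xzzzxxzzy[_]
At halt the head is at cell 9.

9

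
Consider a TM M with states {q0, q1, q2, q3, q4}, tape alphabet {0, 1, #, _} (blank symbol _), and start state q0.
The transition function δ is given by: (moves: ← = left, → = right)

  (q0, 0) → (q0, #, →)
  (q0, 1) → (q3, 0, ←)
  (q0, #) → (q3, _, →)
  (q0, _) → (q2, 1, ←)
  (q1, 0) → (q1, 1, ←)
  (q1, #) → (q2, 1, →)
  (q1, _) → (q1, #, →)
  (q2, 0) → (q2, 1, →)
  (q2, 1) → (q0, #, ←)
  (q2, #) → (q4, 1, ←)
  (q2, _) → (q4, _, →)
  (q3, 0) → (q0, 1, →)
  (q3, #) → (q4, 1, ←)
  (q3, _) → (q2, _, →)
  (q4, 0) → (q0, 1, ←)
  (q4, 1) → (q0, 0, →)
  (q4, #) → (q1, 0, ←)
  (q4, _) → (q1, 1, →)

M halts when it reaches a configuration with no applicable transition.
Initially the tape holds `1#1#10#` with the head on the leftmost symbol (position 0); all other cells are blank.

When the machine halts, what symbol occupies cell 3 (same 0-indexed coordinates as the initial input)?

state=q0 head=0 tape=_[1]#1#10#   (q0,1)→(q3,0,←)
state=q3 head=-1 tape=[_]0#1#10#   (q3,_)→(q2,_,→)
state=q2 head=0 tape=_[0]#1#10#   (q2,0)→(q2,1,→)
state=q2 head=1 tape=_1[#]1#10#   (q2,#)→(q4,1,←)
state=q4 head=0 tape=_[1]11#10#   (q4,1)→(q0,0,→)
state=q0 head=1 tape=_0[1]1#10#   (q0,1)→(q3,0,←)
state=q3 head=0 tape=_[0]01#10#   (q3,0)→(q0,1,→)
state=q0 head=1 tape=_1[0]1#10#   (q0,0)→(q0,#,→)
state=q0 head=2 tape=_1#[1]#10#   (q0,1)→(q3,0,←)
state=q3 head=1 tape=_1[#]0#10#   (q3,#)→(q4,1,←)
state=q4 head=0 tape=_[1]10#10#   (q4,1)→(q0,0,→)
state=q0 head=1 tape=_0[1]0#10#   (q0,1)→(q3,0,←)
state=q3 head=0 tape=_[0]00#10#   (q3,0)→(q0,1,→)
state=q0 head=1 tape=_1[0]0#10#   (q0,0)→(q0,#,→)
state=q0 head=2 tape=_1#[0]#10#   (q0,0)→(q0,#,→)
state=q0 head=3 tape=_1##[#]10#   (q0,#)→(q3,_,→)
state=q3 head=4 tape=_1##_[1]0#
Cell 3 holds _ when M halts.

_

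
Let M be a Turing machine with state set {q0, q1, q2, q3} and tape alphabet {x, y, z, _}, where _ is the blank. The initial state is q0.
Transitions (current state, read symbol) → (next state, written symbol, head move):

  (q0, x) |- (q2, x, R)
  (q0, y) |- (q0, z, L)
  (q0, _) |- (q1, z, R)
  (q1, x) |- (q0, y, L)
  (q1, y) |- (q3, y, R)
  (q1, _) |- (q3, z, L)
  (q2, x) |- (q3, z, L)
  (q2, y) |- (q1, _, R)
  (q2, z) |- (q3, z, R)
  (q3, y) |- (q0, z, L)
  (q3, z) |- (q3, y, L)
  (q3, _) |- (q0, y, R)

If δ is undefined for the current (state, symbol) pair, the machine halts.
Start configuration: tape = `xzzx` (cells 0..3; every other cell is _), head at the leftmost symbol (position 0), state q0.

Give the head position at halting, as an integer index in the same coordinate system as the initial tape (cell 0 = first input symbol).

0

q0 | [x]zzx   read x → write x, move R, go to q2
q2 | x[z]zx   read z → write z, move R, go to q3
q3 | xz[z]x   read z → write y, move L, go to q3
q3 | x[z]yx   read z → write y, move L, go to q3
q3 | [x]yyx
At halt the head is at cell 0.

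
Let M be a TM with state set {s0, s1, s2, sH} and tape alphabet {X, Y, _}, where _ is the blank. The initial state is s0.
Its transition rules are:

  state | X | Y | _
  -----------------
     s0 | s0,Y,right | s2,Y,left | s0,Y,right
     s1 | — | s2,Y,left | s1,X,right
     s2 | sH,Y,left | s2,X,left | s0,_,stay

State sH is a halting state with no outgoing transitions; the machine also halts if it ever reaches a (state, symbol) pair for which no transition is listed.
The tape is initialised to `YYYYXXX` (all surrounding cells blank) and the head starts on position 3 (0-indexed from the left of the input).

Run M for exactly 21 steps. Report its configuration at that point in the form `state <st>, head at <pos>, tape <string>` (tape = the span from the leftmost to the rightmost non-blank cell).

state s2, head at 2, tape YYYYYYXXX

state=s0 head=3 tape=__YYY[Y]XXX   (s0,Y)→(s2,Y,left)
state=s2 head=2 tape=__YY[Y]YXXX   (s2,Y)→(s2,X,left)
state=s2 head=1 tape=__Y[Y]XYXXX   (s2,Y)→(s2,X,left)
state=s2 head=0 tape=__[Y]XXYXXX   (s2,Y)→(s2,X,left)
state=s2 head=-1 tape=_[_]XXXYXXX   (s2,_)→(s0,_,stay)
state=s0 head=-1 tape=_[_]XXXYXXX   (s0,_)→(s0,Y,right)
state=s0 head=0 tape=_Y[X]XXYXXX   (s0,X)→(s0,Y,right)
state=s0 head=1 tape=_YY[X]XYXXX   (s0,X)→(s0,Y,right)
state=s0 head=2 tape=_YYY[X]YXXX   (s0,X)→(s0,Y,right)
state=s0 head=3 tape=_YYYY[Y]XXX   (s0,Y)→(s2,Y,left)
state=s2 head=2 tape=_YYY[Y]YXXX   (s2,Y)→(s2,X,left)
state=s2 head=1 tape=_YY[Y]XYXXX   (s2,Y)→(s2,X,left)
state=s2 head=0 tape=_Y[Y]XXYXXX   (s2,Y)→(s2,X,left)
state=s2 head=-1 tape=_[Y]XXXYXXX   (s2,Y)→(s2,X,left)
state=s2 head=-2 tape=[_]XXXXYXXX   (s2,_)→(s0,_,stay)
state=s0 head=-2 tape=[_]XXXXYXXX   (s0,_)→(s0,Y,right)
state=s0 head=-1 tape=Y[X]XXXYXXX   (s0,X)→(s0,Y,right)
state=s0 head=0 tape=YY[X]XXYXXX   (s0,X)→(s0,Y,right)
state=s0 head=1 tape=YYY[X]XYXXX   (s0,X)→(s0,Y,right)
state=s0 head=2 tape=YYYY[X]YXXX   (s0,X)→(s0,Y,right)
state=s0 head=3 tape=YYYYY[Y]XXX   (s0,Y)→(s2,Y,left)
state=s2 head=2 tape=YYYY[Y]YXXX
After 21 steps: state s2, head at 2, tape YYYYYYXXX.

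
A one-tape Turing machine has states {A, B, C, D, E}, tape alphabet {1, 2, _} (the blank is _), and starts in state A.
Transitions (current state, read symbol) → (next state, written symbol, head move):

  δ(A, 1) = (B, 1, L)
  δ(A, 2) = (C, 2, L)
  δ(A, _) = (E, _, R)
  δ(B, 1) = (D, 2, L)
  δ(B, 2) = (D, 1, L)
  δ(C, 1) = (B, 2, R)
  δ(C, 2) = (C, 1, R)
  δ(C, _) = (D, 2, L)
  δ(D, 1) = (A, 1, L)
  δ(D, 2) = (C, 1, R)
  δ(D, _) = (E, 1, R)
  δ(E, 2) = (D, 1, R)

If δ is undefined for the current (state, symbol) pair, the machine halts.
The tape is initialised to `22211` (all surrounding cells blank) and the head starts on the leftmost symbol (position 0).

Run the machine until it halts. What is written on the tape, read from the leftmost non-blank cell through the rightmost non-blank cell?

A | ___[2]2211_   read 2 → write 2, move L, go to C
C | __[_]22211_   read _ → write 2, move L, go to D
D | _[_]222211_   read _ → write 1, move R, go to E
E | _1[2]22211_   read 2 → write 1, move R, go to D
D | _11[2]2211_   read 2 → write 1, move R, go to C
C | _111[2]211_   read 2 → write 1, move R, go to C
C | _1111[2]11_   read 2 → write 1, move R, go to C
C | _11111[1]1_   read 1 → write 2, move R, go to B
B | _111112[1]_   read 1 → write 2, move L, go to D
D | _11111[2]2_   read 2 → write 1, move R, go to C
C | _111111[2]_   read 2 → write 1, move R, go to C
C | _1111111[_]   read _ → write 2, move L, go to D
D | _111111[1]2   read 1 → write 1, move L, go to A
A | _11111[1]12   read 1 → write 1, move L, go to B
B | _1111[1]112   read 1 → write 2, move L, go to D
D | _111[1]2112   read 1 → write 1, move L, go to A
A | _11[1]12112   read 1 → write 1, move L, go to B
B | _1[1]112112   read 1 → write 2, move L, go to D
D | _[1]2112112   read 1 → write 1, move L, go to A
A | [_]12112112   read _ → write _, move R, go to E
E | _[1]2112112
The non-blank tape span at halt is 12112112.

12112112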